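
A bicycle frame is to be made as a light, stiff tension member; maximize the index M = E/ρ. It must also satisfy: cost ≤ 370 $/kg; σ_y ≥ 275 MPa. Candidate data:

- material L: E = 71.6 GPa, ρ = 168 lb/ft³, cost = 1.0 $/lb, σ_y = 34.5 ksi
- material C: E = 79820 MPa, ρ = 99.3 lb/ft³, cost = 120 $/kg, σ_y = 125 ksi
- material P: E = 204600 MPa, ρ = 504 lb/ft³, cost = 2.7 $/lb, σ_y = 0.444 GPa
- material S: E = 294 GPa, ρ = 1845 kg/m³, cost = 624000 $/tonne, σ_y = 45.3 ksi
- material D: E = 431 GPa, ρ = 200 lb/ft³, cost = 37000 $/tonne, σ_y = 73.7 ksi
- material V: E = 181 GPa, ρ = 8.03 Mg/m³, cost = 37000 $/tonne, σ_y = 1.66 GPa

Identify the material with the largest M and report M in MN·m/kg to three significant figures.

material D, M = 135 MN·m/kg

Screen on constraints: cost ≤ 370 $/kg; σ_y ≥ 275 MPa. Survivors: material C, material P, material D, material V.
After converting to SI:
  material C: E = 79.82 GPa, ρ = 1591 kg/m³
  material P: E = 204.6 GPa, ρ = 8073 kg/m³
  material D: E = 431.0 GPa, ρ = 3204 kg/m³
  material V: E = 181.0 GPa, ρ = 8030 kg/m³
  material D: M = 135 MN·m/kg
  material C: M = 50.2 MN·m/kg
  material P: M = 25.3 MN·m/kg
  material V: M = 22.5 MN·m/kg
Highest index: material D.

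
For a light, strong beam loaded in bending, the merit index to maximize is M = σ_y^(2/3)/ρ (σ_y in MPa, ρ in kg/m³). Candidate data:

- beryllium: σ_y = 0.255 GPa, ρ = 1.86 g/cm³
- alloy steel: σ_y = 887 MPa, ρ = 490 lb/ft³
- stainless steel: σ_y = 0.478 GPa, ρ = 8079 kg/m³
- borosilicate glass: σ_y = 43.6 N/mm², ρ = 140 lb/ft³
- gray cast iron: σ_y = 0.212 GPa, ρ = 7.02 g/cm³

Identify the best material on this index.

beryllium

Putting every candidate on a common basis:
  beryllium: σ_y = 255.0 MPa, ρ = 1860 kg/m³
  alloy steel: σ_y = 887.0 MPa, ρ = 7849 kg/m³
  stainless steel: σ_y = 478.0 MPa, ρ = 8079 kg/m³
  borosilicate glass: σ_y = 43.60 MPa, ρ = 2243 kg/m³
  gray cast iron: σ_y = 212.0 MPa, ρ = 7020 kg/m³
  beryllium: M = 21.6×10⁻³
  alloy steel: M = 11.8×10⁻³
  stainless steel: M = 7.57×10⁻³
  borosilicate glass: M = 5.52×10⁻³
  gray cast iron: M = 5.06×10⁻³
Beryllium ranks first.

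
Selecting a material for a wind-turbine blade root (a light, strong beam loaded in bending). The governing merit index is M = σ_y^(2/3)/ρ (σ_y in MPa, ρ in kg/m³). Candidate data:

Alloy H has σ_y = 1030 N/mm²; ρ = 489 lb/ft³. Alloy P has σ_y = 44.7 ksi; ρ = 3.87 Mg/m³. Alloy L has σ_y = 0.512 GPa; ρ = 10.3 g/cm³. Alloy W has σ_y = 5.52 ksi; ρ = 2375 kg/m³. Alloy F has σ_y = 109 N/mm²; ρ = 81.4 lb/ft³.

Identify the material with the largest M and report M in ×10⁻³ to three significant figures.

alloy F, M = 17.5×10⁻³

Convert each candidate to consistent units, then evaluate M:
  alloy H: σ_y = 1030 MPa, ρ = 7833 kg/m³
  alloy P: σ_y = 308.2 MPa, ρ = 3870 kg/m³
  alloy L: σ_y = 512.0 MPa, ρ = 10300 kg/m³
  alloy W: σ_y = 38.06 MPa, ρ = 2375 kg/m³
  alloy F: σ_y = 109.0 MPa, ρ = 1304 kg/m³
  alloy F: M = 17.5×10⁻³
  alloy H: M = 13.0×10⁻³
  alloy P: M = 11.8×10⁻³
  alloy L: M = 6.21×10⁻³
  alloy W: M = 4.76×10⁻³
Alloy F has the largest M.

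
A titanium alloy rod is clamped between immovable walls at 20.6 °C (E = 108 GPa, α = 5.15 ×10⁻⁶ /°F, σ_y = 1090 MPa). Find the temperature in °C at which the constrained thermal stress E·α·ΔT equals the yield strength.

α = 5.15×10⁻⁶/°F × 9/5 = 9.27×10⁻⁶/K.
E·α·ΔT = 1090 MPa ⇒ ΔT = 1090 / (108.0×10³ × 9.27×10⁻⁶) = 1089 K.
T = 20.6 + 1089 = 1109 °C.

1110 °C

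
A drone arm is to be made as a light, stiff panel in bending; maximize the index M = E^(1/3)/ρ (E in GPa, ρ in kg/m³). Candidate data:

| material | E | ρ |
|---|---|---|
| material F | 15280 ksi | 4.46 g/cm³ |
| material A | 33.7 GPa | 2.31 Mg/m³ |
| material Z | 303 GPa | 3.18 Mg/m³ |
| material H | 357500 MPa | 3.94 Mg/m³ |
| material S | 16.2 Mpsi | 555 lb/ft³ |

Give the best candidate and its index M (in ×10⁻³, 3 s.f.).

Putting every candidate on a common basis:
  material F: E = 105.4 GPa, ρ = 4460 kg/m³
  material A: E = 33.70 GPa, ρ = 2310 kg/m³
  material Z: E = 303.0 GPa, ρ = 3180 kg/m³
  material H: E = 357.5 GPa, ρ = 3940 kg/m³
  material S: E = 111.7 GPa, ρ = 8890 kg/m³
  material Z: M = 2.11×10⁻³
  material H: M = 1.80×10⁻³
  material A: M = 1.40×10⁻³
  material F: M = 1.06×10⁻³
  material S: M = 0.542×10⁻³
The maximum is for material Z.

material Z, M = 2.11×10⁻³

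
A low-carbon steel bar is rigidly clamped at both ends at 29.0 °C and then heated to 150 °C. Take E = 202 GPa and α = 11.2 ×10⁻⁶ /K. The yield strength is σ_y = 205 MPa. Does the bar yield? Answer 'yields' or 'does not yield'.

ΔT = 121.0 K. Constrained thermal stress σ = E·α·ΔT = 202.0×10³ MPa × 11.2×10⁻⁶ × 121.0 = 274 MPa (compressive).
Compare to σ_y = 205 MPa: σ ≥ σ_y, so it yields.

yields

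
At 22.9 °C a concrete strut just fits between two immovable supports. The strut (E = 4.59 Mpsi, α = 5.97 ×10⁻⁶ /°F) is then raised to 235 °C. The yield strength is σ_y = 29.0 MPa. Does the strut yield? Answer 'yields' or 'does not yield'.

E = 4.59 Mpsi = 31.65 GPa.
α = 5.97×10⁻⁶/°F × 9/5 = 10.7×10⁻⁶/K.
ΔT = 212.1 K. Constrained thermal stress σ = E·α·ΔT = 31.65×10³ MPa × 10.7×10⁻⁶ × 212.1 = 72.1 MPa (compressive).
Compare to σ_y = 29.0 MPa: σ ≥ σ_y, so it yields.

yields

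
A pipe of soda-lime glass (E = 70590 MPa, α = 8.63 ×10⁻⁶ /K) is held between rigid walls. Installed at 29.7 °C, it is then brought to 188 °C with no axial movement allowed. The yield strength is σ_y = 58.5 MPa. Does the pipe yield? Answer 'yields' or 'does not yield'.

E = 70590 MPa = 70.59 GPa.
ΔT = 158.3 K. Constrained thermal stress σ = E·α·ΔT = 70.59×10³ MPa × 8.63×10⁻⁶ × 158.3 = 96.4 MPa (compressive).
Compare to σ_y = 58.5 MPa: σ ≥ σ_y, so it yields.

yields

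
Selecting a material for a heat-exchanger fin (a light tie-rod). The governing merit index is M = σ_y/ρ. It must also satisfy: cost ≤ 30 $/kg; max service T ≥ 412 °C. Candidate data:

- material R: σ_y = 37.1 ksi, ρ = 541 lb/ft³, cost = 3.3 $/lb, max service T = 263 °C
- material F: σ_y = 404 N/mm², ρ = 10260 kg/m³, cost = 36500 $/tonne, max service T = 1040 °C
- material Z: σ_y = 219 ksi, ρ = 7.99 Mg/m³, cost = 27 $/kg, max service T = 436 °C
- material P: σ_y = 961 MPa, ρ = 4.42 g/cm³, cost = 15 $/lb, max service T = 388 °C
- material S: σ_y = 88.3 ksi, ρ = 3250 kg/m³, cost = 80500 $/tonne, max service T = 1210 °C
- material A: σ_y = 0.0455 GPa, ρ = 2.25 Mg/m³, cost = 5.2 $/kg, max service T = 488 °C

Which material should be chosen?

material Z

Screen on constraints: cost ≤ 30 $/kg; max service T ≥ 412 °C. Survivors: material Z, material A.
Putting every candidate on a common basis:
  material Z: σ_y = 1510 MPa, ρ = 7990 kg/m³
  material A: σ_y = 45.50 MPa, ρ = 2250 kg/m³
  material Z: M = 189 kN·m/kg
  material A: M = 20.2 kN·m/kg
Material Z ranks first.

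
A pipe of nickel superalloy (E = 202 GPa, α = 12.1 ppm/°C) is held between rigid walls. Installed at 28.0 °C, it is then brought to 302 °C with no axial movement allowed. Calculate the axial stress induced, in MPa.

670 MPa

ΔT = 274.0 K. Constrained thermal stress σ = E·α·ΔT = 202.0×10³ MPa × 12.1×10⁻⁶ × 274.0 = 670 MPa (compressive).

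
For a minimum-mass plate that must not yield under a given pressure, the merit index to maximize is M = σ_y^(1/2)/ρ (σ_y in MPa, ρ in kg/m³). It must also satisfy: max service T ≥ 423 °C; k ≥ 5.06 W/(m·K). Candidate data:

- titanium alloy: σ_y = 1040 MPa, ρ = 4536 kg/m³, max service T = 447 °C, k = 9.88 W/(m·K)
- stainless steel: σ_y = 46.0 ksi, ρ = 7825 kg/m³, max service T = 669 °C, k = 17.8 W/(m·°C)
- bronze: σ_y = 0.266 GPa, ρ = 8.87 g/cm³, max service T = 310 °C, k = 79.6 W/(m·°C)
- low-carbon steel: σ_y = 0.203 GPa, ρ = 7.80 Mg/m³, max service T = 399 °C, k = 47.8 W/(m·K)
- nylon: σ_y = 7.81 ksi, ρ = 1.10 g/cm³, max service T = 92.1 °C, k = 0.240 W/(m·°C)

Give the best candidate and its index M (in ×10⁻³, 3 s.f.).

Screen on constraints: max service T ≥ 423 °C; k ≥ 5.06 W/(m·K). Survivors: titanium alloy, stainless steel.
Convert each candidate to consistent units, then evaluate M:
  titanium alloy: σ_y = 1040 MPa, ρ = 4536 kg/m³
  stainless steel: σ_y = 317.2 MPa, ρ = 7825 kg/m³
  titanium alloy: M = 7.11×10⁻³
  stainless steel: M = 2.28×10⁻³
The maximum is for titanium alloy.

titanium alloy, M = 7.11×10⁻³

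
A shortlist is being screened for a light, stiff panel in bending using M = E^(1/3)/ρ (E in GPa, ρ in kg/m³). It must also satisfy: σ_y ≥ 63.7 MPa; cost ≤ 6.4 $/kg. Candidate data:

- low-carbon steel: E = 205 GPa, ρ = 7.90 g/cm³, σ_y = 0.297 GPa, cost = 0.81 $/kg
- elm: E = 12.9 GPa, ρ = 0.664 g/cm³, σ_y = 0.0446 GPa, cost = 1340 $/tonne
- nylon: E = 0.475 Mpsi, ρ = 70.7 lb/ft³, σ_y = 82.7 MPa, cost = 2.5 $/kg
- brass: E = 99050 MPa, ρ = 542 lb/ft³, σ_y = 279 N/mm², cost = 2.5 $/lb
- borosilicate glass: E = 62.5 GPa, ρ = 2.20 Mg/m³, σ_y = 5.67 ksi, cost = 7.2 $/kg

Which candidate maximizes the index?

nylon

Screen on constraints: σ_y ≥ 63.7 MPa; cost ≤ 6.4 $/kg. Survivors: low-carbon steel, nylon, brass.
Normalizing units and computing the index:
  low-carbon steel: E = 205.0 GPa, ρ = 7900 kg/m³
  nylon: E = 3.275 GPa, ρ = 1133 kg/m³
  brass: E = 99.05 GPa, ρ = 8682 kg/m³
  nylon: M = 1.31×10⁻³
  low-carbon steel: M = 0.746×10⁻³
  brass: M = 0.533×10⁻³
Nylon ranks first.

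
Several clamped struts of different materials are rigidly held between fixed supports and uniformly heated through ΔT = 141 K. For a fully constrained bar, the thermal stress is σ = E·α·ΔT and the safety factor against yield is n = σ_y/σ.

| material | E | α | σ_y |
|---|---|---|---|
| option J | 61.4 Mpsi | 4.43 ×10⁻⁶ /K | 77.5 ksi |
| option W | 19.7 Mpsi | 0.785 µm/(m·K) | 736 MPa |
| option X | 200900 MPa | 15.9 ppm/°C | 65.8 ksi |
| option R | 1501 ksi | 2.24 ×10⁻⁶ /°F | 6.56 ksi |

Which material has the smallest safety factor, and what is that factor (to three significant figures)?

option X, n = 1.01

Per material, after unit conversion:
  option J: E = 423.3, α = 4.43, σ_y = 534.3 → σ = 264 MPa, n = 2.02
  option W: E = 135.8, α = 0.785, σ_y = 736.0 → σ = 15.0 MPa, n = 49.0
  option X: E = 200.9, α = 15.9, σ_y = 453.7 → σ = 450 MPa, n = 1.01
  option R: E = 10.35, α = 4.03, σ_y = 45.23 → σ = 5.88 MPa, n = 7.69
Smallest n: option X with n = 1.01.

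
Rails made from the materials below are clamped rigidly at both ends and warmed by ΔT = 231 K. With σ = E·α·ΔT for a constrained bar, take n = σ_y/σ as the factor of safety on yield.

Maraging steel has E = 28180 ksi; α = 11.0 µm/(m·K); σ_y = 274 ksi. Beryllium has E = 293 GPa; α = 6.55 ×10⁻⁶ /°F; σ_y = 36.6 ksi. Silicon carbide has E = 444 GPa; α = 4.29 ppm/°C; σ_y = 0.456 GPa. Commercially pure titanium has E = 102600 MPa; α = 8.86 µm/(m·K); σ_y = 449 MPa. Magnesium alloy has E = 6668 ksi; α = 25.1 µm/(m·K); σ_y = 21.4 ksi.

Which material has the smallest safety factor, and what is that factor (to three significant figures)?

beryllium, n = 0.316

Per material, after unit conversion:
  maraging steel: E = 194.3, α = 11.0, σ_y = 1889 → σ = 494 MPa, n = 3.83
  beryllium: E = 293.0, α = 11.8, σ_y = 252.3 → σ = 798 MPa, n = 0.316
  silicon carbide: E = 444.0, α = 4.29, σ_y = 456.0 → σ = 440 MPa, n = 1.04
  commercially pure titanium: E = 102.6, α = 8.86, σ_y = 449.0 → σ = 210 MPa, n = 2.14
  magnesium alloy: E = 45.97, α = 25.1, σ_y = 147.5 → σ = 267 MPa, n = 0.554
The minimum is beryllium at n = 0.316.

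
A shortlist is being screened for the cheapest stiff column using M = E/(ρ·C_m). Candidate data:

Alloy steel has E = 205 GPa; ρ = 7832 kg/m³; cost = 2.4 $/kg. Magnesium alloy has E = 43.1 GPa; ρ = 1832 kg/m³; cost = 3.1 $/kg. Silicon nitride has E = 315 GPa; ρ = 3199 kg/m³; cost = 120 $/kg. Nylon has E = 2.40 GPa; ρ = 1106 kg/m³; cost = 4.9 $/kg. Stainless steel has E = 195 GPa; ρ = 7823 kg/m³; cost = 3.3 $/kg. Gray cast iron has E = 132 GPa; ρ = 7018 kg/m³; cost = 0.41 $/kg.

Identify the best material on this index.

gray cast iron

Per-candidate index values:
  gray cast iron: M = 45.9 MN·m per $
  alloy steel: M = 10.9 MN·m per $
  magnesium alloy: M = 7.59 MN·m per $
  stainless steel: M = 7.55 MN·m per $
  silicon nitride: M = 0.821 MN·m per $
  nylon: M = 0.443 MN·m per $
Gray cast iron has the largest M.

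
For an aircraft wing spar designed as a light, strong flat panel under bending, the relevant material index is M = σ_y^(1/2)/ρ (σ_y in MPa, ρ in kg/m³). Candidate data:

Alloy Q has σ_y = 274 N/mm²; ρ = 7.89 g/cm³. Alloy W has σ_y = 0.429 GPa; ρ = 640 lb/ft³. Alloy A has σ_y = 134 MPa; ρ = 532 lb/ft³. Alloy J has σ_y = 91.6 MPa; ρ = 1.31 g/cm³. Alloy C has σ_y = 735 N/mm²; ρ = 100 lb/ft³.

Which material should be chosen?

Convert each candidate to consistent units, then evaluate M:
  alloy Q: σ_y = 274.0 MPa, ρ = 7890 kg/m³
  alloy W: σ_y = 429.0 MPa, ρ = 10250 kg/m³
  alloy A: σ_y = 134.0 MPa, ρ = 8522 kg/m³
  alloy J: σ_y = 91.60 MPa, ρ = 1310 kg/m³
  alloy C: σ_y = 735.0 MPa, ρ = 1602 kg/m³
  alloy C: M = 16.9×10⁻³
  alloy J: M = 7.31×10⁻³
  alloy Q: M = 2.10×10⁻³
  alloy W: M = 2.02×10⁻³
  alloy A: M = 1.36×10⁻³
Highest index: alloy C.

alloy C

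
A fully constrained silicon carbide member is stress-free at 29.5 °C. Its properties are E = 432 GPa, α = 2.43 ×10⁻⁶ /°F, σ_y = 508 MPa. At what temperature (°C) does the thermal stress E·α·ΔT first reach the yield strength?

298 °C

α = 2.43×10⁻⁶/°F × 9/5 = 4.37×10⁻⁶/K.
E·α·ΔT = 508.0 MPa ⇒ ΔT = 508.0 / (432.0×10³ × 4.37×10⁻⁶) = 268.8 K.
T = 29.5 + 268.8 = 298.3 °C.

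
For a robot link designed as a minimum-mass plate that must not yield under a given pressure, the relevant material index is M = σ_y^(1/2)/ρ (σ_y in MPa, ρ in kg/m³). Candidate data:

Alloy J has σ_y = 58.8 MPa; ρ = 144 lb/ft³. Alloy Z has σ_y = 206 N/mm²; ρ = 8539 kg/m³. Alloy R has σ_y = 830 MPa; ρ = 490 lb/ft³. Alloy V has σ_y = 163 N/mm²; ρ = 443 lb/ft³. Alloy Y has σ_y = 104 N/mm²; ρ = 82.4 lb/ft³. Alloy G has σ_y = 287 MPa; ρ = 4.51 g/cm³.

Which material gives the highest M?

alloy Y

Putting every candidate on a common basis:
  alloy J: σ_y = 58.80 MPa, ρ = 2307 kg/m³
  alloy Z: σ_y = 206.0 MPa, ρ = 8539 kg/m³
  alloy R: σ_y = 830.0 MPa, ρ = 7849 kg/m³
  alloy V: σ_y = 163.0 MPa, ρ = 7096 kg/m³
  alloy Y: σ_y = 104.0 MPa, ρ = 1320 kg/m³
  alloy G: σ_y = 287.0 MPa, ρ = 4510 kg/m³
  alloy Y: M = 7.73×10⁻³
  alloy G: M = 3.76×10⁻³
  alloy R: M = 3.67×10⁻³
  alloy J: M = 3.32×10⁻³
  alloy V: M = 1.80×10⁻³
  alloy Z: M = 1.68×10⁻³
Highest index: alloy Y.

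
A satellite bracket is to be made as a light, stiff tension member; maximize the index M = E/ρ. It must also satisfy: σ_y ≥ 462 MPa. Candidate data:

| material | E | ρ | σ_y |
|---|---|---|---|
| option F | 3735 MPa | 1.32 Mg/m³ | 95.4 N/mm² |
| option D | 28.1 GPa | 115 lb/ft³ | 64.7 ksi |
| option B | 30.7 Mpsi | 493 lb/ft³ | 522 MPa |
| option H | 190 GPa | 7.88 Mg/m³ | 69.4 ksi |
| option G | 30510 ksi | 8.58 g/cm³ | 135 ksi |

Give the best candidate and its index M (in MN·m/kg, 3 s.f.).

Screen on constraints: σ_y ≥ 462 MPa. Survivors: option B, option H, option G.
Convert each candidate to consistent units, then evaluate M:
  option B: E = 211.7 GPa, ρ = 7897 kg/m³
  option H: E = 190.0 GPa, ρ = 7880 kg/m³
  option G: E = 210.4 GPa, ρ = 8580 kg/m³
  option B: M = 26.8 MN·m/kg
  option G: M = 24.5 MN·m/kg
  option H: M = 24.1 MN·m/kg
Highest index: option B.

option B, M = 26.8 MN·m/kg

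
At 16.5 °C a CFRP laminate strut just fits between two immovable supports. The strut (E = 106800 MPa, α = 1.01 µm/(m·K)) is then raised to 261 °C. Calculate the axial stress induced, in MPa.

E = 106800 MPa = 106.8 GPa.
ΔT = 244.5 K. Constrained thermal stress σ = E·α·ΔT = 106.8×10³ MPa × 1.01×10⁻⁶ × 244.5 = 26.4 MPa (compressive).

26.4 MPa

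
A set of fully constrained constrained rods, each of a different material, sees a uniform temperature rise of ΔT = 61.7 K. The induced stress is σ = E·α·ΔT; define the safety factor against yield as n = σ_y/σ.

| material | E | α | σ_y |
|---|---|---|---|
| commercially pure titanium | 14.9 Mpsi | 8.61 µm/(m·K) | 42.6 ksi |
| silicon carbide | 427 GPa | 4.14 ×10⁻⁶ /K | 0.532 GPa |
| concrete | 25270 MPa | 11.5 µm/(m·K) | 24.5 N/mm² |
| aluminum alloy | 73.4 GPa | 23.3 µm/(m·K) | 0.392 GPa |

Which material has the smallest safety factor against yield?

In consistent units (E in GPa, α in ×10⁻⁶/K, σ_y in MPa):
  commercially pure titanium: E = 102.7, α = 8.61, σ_y = 293.7 → σ = 54.6 MPa, n = 5.38
  silicon carbide: E = 427.0, α = 4.14, σ_y = 532.0 → σ = 109 MPa, n = 4.88
  concrete: E = 25.27, α = 11.5, σ_y = 24.50 → σ = 17.9 MPa, n = 1.37
  aluminum alloy: E = 73.40, α = 23.3, σ_y = 392.0 → σ = 106 MPa, n = 3.71
The minimum is concrete at n = 1.37.

concrete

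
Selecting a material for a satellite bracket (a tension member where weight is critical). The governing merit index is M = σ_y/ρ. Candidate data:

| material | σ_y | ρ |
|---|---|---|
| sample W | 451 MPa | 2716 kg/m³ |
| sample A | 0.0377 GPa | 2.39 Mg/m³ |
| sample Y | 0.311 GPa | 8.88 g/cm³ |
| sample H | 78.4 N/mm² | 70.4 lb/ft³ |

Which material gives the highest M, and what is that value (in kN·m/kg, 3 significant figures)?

sample W, M = 166 kN·m/kg

Normalizing units and computing the index:
  sample W: σ_y = 451.0 MPa, ρ = 2716 kg/m³
  sample A: σ_y = 37.70 MPa, ρ = 2390 kg/m³
  sample Y: σ_y = 311.0 MPa, ρ = 8880 kg/m³
  sample H: σ_y = 78.40 MPa, ρ = 1128 kg/m³
  sample W: M = 166 kN·m/kg
  sample H: M = 69.5 kN·m/kg
  sample Y: M = 35.0 kN·m/kg
  sample A: M = 15.8 kN·m/kg
Highest index: sample W.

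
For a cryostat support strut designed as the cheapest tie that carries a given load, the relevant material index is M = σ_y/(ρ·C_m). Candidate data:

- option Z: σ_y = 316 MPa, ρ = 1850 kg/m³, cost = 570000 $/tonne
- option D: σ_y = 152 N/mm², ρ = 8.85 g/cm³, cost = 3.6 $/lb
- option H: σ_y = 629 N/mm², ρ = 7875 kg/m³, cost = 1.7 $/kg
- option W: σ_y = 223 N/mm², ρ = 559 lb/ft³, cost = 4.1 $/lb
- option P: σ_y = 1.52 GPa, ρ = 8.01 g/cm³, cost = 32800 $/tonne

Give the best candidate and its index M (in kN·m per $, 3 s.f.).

In SI units:
  option Z: σ_y = 316.0 MPa, ρ = 1850 kg/m³, cost = 570.0 $/kg
  option D: σ_y = 152.0 MPa, ρ = 8850 kg/m³, cost = 7.937 $/kg
  option H: σ_y = 629.0 MPa, ρ = 7875 kg/m³, cost = 1.700 $/kg
  option W: σ_y = 223.0 MPa, ρ = 8954 kg/m³, cost = 9.039 $/kg
  option P: σ_y = 1520 MPa, ρ = 8010 kg/m³, cost = 32.80 $/kg
  option H: M = 47.0 kN·m per $
  option P: M = 5.79 kN·m per $
  option W: M = 2.76 kN·m per $
  option D: M = 2.16 kN·m per $
  option Z: M = 0.300 kN·m per $
Option H has the largest M.

option H, M = 47.0 kN·m per $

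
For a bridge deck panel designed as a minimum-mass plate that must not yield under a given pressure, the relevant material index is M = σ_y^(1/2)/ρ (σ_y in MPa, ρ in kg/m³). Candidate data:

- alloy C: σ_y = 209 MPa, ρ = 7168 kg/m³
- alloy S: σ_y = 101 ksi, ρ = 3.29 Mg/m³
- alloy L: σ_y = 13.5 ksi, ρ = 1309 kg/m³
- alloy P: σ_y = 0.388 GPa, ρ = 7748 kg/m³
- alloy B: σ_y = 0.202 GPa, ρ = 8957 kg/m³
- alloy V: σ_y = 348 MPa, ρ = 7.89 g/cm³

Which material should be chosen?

Putting every candidate on a common basis:
  alloy C: σ_y = 209.0 MPa, ρ = 7168 kg/m³
  alloy S: σ_y = 696.4 MPa, ρ = 3290 kg/m³
  alloy L: σ_y = 93.08 MPa, ρ = 1309 kg/m³
  alloy P: σ_y = 388.0 MPa, ρ = 7748 kg/m³
  alloy B: σ_y = 202.0 MPa, ρ = 8957 kg/m³
  alloy V: σ_y = 348.0 MPa, ρ = 7890 kg/m³
  alloy S: M = 8.02×10⁻³
  alloy L: M = 7.37×10⁻³
  alloy P: M = 2.54×10⁻³
  alloy V: M = 2.36×10⁻³
  alloy C: M = 2.02×10⁻³
  alloy B: M = 1.59×10⁻³
Alloy S ranks first.

alloy S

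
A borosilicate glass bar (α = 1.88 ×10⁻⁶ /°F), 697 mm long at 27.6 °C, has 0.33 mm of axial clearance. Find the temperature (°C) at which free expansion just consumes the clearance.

168 °C

α = 1.88×10⁻⁶/°F × 9/5 = 3.38×10⁻⁶/K.
α·L₀·ΔT = 0.33 mm ⇒ ΔT = 0.33 / (3.38×10⁻⁶ × 697.0) = 139.9 K.
T = 27.6 + 139.9 = 167.5 °C.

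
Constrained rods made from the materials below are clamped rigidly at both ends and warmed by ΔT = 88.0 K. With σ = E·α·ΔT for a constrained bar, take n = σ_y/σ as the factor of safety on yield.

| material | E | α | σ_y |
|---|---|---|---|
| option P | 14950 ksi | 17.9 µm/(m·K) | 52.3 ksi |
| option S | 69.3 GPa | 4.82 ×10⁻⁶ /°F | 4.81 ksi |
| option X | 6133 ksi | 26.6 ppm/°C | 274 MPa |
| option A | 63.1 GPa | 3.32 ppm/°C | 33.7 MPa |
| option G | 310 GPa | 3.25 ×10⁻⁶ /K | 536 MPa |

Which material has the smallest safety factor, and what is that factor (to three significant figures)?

option S, n = 0.627

Per material, after unit conversion:
  option P: E = 103.1, α = 17.9, σ_y = 360.6 → σ = 162 MPa, n = 2.22
  option S: E = 69.30, α = 8.68, σ_y = 33.16 → σ = 52.9 MPa, n = 0.627
  option X: E = 42.29, α = 26.6, σ_y = 274.0 → σ = 99.0 MPa, n = 2.77
  option A: E = 63.10, α = 3.32, σ_y = 33.70 → σ = 18.4 MPa, n = 1.83
  option G: E = 310.0, α = 3.25, σ_y = 536.0 → σ = 88.7 MPa, n = 6.05
Smallest n: option S with n = 0.627.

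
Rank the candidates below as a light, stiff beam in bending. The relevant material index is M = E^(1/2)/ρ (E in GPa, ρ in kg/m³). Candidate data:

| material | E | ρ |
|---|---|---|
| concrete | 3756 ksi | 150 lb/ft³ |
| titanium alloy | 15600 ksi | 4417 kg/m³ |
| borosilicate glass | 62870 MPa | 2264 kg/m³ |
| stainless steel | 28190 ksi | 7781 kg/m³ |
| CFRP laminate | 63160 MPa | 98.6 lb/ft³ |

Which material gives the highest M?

In SI units:
  concrete: E = 25.90 GPa, ρ = 2403 kg/m³
  titanium alloy: E = 107.6 GPa, ρ = 4417 kg/m³
  borosilicate glass: E = 62.87 GPa, ρ = 2264 kg/m³
  stainless steel: E = 194.4 GPa, ρ = 7781 kg/m³
  CFRP laminate: E = 63.16 GPa, ρ = 1579 kg/m³
  CFRP laminate: M = 5.03×10⁻³
  borosilicate glass: M = 3.50×10⁻³
  titanium alloy: M = 2.35×10⁻³
  concrete: M = 2.12×10⁻³
  stainless steel: M = 1.79×10⁻³
The maximum is for CFRP laminate.

CFRP laminate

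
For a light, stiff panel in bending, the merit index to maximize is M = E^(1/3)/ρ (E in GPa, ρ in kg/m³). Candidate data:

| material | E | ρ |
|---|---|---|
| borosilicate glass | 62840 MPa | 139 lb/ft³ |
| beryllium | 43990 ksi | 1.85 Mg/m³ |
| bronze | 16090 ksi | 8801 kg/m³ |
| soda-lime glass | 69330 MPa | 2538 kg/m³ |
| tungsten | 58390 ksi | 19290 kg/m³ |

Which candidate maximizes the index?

Normalizing units and computing the index:
  borosilicate glass: E = 62.84 GPa, ρ = 2227 kg/m³
  beryllium: E = 303.3 GPa, ρ = 1850 kg/m³
  bronze: E = 110.9 GPa, ρ = 8801 kg/m³
  soda-lime glass: E = 69.33 GPa, ρ = 2538 kg/m³
  tungsten: E = 402.6 GPa, ρ = 19290 kg/m³
  beryllium: M = 3.63×10⁻³
  borosilicate glass: M = 1.79×10⁻³
  soda-lime glass: M = 1.62×10⁻³
  bronze: M = 0.546×10⁻³
  tungsten: M = 0.383×10⁻³
Beryllium ranks first.

beryllium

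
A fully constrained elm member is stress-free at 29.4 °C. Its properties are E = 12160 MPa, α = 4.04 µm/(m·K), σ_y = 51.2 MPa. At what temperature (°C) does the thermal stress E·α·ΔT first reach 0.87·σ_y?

936 °C

E = 12160 MPa = 12.16 GPa.
E·α·ΔT = 44.54 MPa ⇒ ΔT = 44.54 / (12.16×10³ × 4.04×10⁻⁶) = 906.7 K.
T = 29.4 + 906.7 = 936.1 °C.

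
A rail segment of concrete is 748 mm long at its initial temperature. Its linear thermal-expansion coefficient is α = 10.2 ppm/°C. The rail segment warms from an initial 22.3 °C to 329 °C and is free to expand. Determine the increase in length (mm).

ΔT = 329 − 22.3 = 306.7 K.
ΔL = α·L₀·ΔT = 10.2×10⁻⁶ × 748 mm × 306.7 K = 2.34 mm.

2.34 mm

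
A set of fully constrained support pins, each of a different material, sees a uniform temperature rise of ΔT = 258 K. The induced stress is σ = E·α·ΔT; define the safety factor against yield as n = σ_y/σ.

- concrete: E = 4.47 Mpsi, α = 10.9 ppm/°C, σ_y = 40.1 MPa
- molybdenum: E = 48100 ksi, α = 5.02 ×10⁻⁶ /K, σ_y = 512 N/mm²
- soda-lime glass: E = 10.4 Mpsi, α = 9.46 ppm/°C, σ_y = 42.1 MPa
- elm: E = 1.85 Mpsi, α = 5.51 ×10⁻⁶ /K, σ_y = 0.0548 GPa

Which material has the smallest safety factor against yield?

soda-lime glass

With everything in SI (GPa, ×10⁻⁶/K, MPa):
  concrete: E = 30.82, α = 10.9, σ_y = 40.10 → σ = 86.7 MPa, n = 0.463
  molybdenum: E = 331.6, α = 5.02, σ_y = 512.0 → σ = 430 MPa, n = 1.19
  soda-lime glass: E = 71.71, α = 9.46, σ_y = 42.10 → σ = 175 MPa, n = 0.241
  elm: E = 12.76, α = 5.51, σ_y = 54.80 → σ = 18.1 MPa, n = 3.02
Smallest n: soda-lime glass with n = 0.241.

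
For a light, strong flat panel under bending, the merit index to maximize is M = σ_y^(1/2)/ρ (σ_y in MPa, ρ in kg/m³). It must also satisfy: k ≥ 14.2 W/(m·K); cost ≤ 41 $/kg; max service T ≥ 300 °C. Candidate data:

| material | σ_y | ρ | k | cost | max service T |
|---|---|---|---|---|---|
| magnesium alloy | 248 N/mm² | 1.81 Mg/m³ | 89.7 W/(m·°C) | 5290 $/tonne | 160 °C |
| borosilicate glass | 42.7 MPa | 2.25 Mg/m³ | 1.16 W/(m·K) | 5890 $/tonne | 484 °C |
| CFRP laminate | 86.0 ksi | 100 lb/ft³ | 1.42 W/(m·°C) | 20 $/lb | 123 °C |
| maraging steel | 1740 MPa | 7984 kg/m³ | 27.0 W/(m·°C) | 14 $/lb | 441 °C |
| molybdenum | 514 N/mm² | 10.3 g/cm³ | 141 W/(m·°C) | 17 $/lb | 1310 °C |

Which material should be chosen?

maraging steel

Screen on constraints: k ≥ 14.2 W/(m·K); cost ≤ 41 $/kg; max service T ≥ 300 °C. Survivors: maraging steel, molybdenum.
In SI units:
  maraging steel: σ_y = 1740 MPa, ρ = 7984 kg/m³
  molybdenum: σ_y = 514.0 MPa, ρ = 10300 kg/m³
  maraging steel: M = 5.22×10⁻³
  molybdenum: M = 2.20×10⁻³
Maraging steel ranks first.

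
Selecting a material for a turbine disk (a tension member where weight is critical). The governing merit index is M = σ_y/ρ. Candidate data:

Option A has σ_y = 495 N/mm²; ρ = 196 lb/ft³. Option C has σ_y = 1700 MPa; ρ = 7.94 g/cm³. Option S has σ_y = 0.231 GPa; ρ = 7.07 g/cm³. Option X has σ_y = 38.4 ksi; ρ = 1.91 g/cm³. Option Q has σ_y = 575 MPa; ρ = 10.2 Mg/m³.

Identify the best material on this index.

option C

After converting to SI:
  option A: σ_y = 495.0 MPa, ρ = 3140 kg/m³
  option C: σ_y = 1700 MPa, ρ = 7940 kg/m³
  option S: σ_y = 231.0 MPa, ρ = 7070 kg/m³
  option X: σ_y = 264.8 MPa, ρ = 1910 kg/m³
  option Q: σ_y = 575.0 MPa, ρ = 10200 kg/m³
  option C: M = 214 kN·m/kg
  option A: M = 158 kN·m/kg
  option X: M = 139 kN·m/kg
  option Q: M = 56.4 kN·m/kg
  option S: M = 32.7 kN·m/kg
Option C ranks first.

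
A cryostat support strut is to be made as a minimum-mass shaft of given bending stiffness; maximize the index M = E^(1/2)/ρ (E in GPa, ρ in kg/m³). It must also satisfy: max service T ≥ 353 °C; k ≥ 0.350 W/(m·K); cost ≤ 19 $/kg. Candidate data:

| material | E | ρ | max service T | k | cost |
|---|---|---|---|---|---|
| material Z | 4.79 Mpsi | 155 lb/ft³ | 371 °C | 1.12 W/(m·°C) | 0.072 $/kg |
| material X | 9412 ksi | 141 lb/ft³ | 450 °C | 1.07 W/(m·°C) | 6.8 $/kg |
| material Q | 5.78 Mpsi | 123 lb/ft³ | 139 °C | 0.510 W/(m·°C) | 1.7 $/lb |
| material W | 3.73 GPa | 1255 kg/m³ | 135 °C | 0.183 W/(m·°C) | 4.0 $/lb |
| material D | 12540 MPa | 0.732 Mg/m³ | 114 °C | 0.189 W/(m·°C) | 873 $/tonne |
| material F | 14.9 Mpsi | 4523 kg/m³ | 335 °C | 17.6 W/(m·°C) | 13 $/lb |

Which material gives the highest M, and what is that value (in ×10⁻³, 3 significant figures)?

Screen on constraints: max service T ≥ 353 °C; k ≥ 0.350 W/(m·K); cost ≤ 19 $/kg. Survivors: material Z, material X.
Normalizing units and computing the index:
  material Z: E = 33.03 GPa, ρ = 2483 kg/m³
  material X: E = 64.89 GPa, ρ = 2259 kg/m³
  material X: M = 3.57×10⁻³
  material Z: M = 2.31×10⁻³
Material X ranks first.

material X, M = 3.57×10⁻³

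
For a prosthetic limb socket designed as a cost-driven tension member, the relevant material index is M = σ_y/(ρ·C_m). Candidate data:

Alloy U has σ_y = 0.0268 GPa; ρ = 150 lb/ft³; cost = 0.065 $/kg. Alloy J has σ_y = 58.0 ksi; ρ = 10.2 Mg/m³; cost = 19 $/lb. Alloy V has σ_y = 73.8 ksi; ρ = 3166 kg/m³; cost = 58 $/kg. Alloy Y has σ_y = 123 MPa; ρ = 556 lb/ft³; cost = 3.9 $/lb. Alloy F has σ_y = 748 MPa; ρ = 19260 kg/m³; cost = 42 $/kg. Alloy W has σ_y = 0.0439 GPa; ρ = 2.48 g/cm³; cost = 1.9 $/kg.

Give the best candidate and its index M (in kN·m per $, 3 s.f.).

Putting every candidate on a common basis:
  alloy U: σ_y = 26.80 MPa, ρ = 2403 kg/m³, cost = 0.06500 $/kg
  alloy J: σ_y = 399.9 MPa, ρ = 10200 kg/m³, cost = 41.89 $/kg
  alloy V: σ_y = 508.8 MPa, ρ = 3166 kg/m³, cost = 58.00 $/kg
  alloy Y: σ_y = 123.0 MPa, ρ = 8906 kg/m³, cost = 8.598 $/kg
  alloy F: σ_y = 748.0 MPa, ρ = 19260 kg/m³, cost = 42.00 $/kg
  alloy W: σ_y = 43.90 MPa, ρ = 2480 kg/m³, cost = 1.900 $/kg
  alloy U: M = 172 kN·m per $
  alloy W: M = 9.32 kN·m per $
  alloy V: M = 2.77 kN·m per $
  alloy Y: M = 1.61 kN·m per $
  alloy J: M = 0.936 kN·m per $
  alloy F: M = 0.925 kN·m per $
Highest index: alloy U.

alloy U, M = 172 kN·m per $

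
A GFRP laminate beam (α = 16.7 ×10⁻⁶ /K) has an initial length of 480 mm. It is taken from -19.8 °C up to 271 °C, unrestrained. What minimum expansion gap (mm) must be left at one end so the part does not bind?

2.33 mm

ΔT = 271 − (-19.8) = 290.8 K.
ΔL = α·L₀·ΔT = 16.7×10⁻⁶ × 480 mm × 290.8 K = 2.33 mm.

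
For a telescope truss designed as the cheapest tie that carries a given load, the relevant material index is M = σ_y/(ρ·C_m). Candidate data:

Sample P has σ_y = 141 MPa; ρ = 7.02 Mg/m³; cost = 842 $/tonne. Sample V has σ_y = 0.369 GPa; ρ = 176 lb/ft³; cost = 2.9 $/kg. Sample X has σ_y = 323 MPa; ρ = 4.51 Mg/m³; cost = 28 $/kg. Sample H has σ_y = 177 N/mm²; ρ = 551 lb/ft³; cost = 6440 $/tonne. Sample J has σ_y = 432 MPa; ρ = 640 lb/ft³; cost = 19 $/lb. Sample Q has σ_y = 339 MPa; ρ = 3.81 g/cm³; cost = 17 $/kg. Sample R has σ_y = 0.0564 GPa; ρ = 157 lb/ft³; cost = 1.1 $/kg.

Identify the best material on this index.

sample V

In SI units:
  sample P: σ_y = 141.0 MPa, ρ = 7020 kg/m³, cost = 0.8420 $/kg
  sample V: σ_y = 369.0 MPa, ρ = 2819 kg/m³, cost = 2.900 $/kg
  sample X: σ_y = 323.0 MPa, ρ = 4510 kg/m³, cost = 28.00 $/kg
  sample H: σ_y = 177.0 MPa, ρ = 8826 kg/m³, cost = 6.440 $/kg
  sample J: σ_y = 432.0 MPa, ρ = 10250 kg/m³, cost = 41.89 $/kg
  sample Q: σ_y = 339.0 MPa, ρ = 3810 kg/m³, cost = 17.00 $/kg
  sample R: σ_y = 56.40 MPa, ρ = 2515 kg/m³, cost = 1.100 $/kg
  sample V: M = 45.1 kN·m per $
  sample P: M = 23.9 kN·m per $
  sample R: M = 20.4 kN·m per $
  sample Q: M = 5.23 kN·m per $
  sample H: M = 3.11 kN·m per $
  sample X: M = 2.56 kN·m per $
  sample J: M = 1.01 kN·m per $
Sample V has the largest M.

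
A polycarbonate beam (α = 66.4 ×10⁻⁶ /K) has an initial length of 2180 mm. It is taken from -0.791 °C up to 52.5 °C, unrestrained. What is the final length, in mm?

ΔT = 52.5 − (-0.791) = 53.29 K.
ΔL = α·L₀·ΔT = 66.4×10⁻⁶ × 2180 mm × 53.29 K = 7.71 mm.
L = L₀ + ΔL = 2180 + 7.71 = 2187.7 mm.

2187.7 mm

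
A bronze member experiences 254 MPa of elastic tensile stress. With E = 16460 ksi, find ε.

2.24×10⁻³

E = 16460 ksi = 113.5 GPa = 113500 MPa.
ε = σ/E = 254 / 113500 = 2.24×10⁻³.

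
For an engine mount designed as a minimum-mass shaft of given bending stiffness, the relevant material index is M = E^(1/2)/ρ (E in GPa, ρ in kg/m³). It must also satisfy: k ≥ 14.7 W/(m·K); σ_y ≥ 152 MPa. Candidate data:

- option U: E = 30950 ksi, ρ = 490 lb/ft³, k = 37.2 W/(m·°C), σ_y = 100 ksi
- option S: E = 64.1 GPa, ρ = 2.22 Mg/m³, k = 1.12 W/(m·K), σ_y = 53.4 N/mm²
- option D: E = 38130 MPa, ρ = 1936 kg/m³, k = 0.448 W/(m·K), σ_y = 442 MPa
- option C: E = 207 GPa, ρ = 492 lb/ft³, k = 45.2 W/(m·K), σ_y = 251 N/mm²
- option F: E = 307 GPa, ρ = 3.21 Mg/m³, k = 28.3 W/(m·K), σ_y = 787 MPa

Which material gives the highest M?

option F

Screen on constraints: k ≥ 14.7 W/(m·K); σ_y ≥ 152 MPa. Survivors: option U, option C, option F.
In SI units:
  option U: E = 213.4 GPa, ρ = 7849 kg/m³
  option C: E = 207.0 GPa, ρ = 7881 kg/m³
  option F: E = 307.0 GPa, ρ = 3210 kg/m³
  option F: M = 5.46×10⁻³
  option U: M = 1.86×10⁻³
  option C: M = 1.83×10⁻³
Option F has the largest M.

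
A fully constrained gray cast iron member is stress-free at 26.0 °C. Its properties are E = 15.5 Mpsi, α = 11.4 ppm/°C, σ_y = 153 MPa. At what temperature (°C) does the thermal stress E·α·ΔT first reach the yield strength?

E = 15.5 Mpsi = 106.9 GPa.
E·α·ΔT = 153.0 MPa ⇒ ΔT = 153.0 / (106.9×10³ × 11.4×10⁻⁶) = 125.6 K.
T = 26.0 + 125.6 = 151.6 °C.

152 °C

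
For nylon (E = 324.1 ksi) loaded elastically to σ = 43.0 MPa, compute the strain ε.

0.0192

E = 324.1 ksi = 2.235 GPa = 2235 MPa.
ε = σ/E = 43.0 / 2235 = 0.0192.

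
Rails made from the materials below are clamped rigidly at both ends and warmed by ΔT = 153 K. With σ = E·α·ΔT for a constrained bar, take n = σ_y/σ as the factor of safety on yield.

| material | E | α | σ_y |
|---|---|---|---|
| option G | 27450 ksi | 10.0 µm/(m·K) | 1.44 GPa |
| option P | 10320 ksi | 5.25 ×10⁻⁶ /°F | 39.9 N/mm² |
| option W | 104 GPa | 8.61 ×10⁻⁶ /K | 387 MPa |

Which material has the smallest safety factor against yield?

option P

Converting E to GPa, α to ×10⁻⁶/K, σ_y to MPa, then σ and n for each:
  option G: E = 189.3, α = 10.0, σ_y = 1440 → σ = 290 MPa, n = 4.97
  option P: E = 71.15, α = 9.45, σ_y = 39.90 → σ = 103 MPa, n = 0.388
  option W: E = 104.0, α = 8.61, σ_y = 387.0 → σ = 137 MPa, n = 2.82
Option P has the lowest safety factor, n = 0.388.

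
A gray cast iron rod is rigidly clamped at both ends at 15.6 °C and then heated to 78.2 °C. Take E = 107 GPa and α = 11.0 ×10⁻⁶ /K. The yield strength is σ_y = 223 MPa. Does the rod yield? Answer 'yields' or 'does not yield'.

does not yield

ΔT = 62.60 K. Constrained thermal stress σ = E·α·ΔT = 107.0×10³ MPa × 11.0×10⁻⁶ × 62.60 = 73.7 MPa (compressive).
Compare to σ_y = 223 MPa: σ < σ_y, so it does not yield.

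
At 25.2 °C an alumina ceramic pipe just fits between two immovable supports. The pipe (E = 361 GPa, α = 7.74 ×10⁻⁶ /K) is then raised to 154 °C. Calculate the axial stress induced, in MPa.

ΔT = 128.8 K. Constrained thermal stress σ = E·α·ΔT = 361.0×10³ MPa × 7.74×10⁻⁶ × 128.8 = 360 MPa (compressive).

360 MPa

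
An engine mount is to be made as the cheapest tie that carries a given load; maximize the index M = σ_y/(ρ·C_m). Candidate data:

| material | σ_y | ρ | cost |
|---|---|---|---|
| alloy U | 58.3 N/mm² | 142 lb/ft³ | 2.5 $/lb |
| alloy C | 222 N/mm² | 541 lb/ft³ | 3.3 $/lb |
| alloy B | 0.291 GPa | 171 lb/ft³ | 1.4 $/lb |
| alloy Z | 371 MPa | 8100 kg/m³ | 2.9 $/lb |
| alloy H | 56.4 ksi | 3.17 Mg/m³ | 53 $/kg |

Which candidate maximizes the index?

Convert each candidate to consistent units, then evaluate M:
  alloy U: σ_y = 58.30 MPa, ρ = 2275 kg/m³, cost = 5.511 $/kg
  alloy C: σ_y = 222.0 MPa, ρ = 8666 kg/m³, cost = 7.275 $/kg
  alloy B: σ_y = 291.0 MPa, ρ = 2739 kg/m³, cost = 3.086 $/kg
  alloy Z: σ_y = 371.0 MPa, ρ = 8100 kg/m³, cost = 6.393 $/kg
  alloy H: σ_y = 388.9 MPa, ρ = 3170 kg/m³, cost = 53.00 $/kg
  alloy B: M = 34.4 kN·m per $
  alloy Z: M = 7.16 kN·m per $
  alloy U: M = 4.65 kN·m per $
  alloy C: M = 3.52 kN·m per $
  alloy H: M = 2.31 kN·m per $
Alloy B ranks first.

alloy B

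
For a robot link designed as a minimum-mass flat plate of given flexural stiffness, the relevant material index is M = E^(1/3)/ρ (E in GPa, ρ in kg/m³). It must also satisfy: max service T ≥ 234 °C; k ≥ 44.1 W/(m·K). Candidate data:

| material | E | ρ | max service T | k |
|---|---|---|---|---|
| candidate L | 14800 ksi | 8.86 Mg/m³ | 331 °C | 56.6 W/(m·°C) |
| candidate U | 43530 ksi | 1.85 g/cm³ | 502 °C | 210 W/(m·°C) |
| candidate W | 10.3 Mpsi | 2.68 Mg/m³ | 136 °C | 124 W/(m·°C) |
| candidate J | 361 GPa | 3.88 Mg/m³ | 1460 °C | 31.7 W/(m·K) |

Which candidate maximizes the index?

Screen on constraints: max service T ≥ 234 °C; k ≥ 44.1 W/(m·K). Survivors: candidate L, candidate U.
Convert each candidate to consistent units, then evaluate M:
  candidate L: E = 102.0 GPa, ρ = 8860 kg/m³
  candidate U: E = 300.1 GPa, ρ = 1850 kg/m³
  candidate U: M = 3.62×10⁻³
  candidate L: M = 0.527×10⁻³
Highest index: candidate U.

candidate U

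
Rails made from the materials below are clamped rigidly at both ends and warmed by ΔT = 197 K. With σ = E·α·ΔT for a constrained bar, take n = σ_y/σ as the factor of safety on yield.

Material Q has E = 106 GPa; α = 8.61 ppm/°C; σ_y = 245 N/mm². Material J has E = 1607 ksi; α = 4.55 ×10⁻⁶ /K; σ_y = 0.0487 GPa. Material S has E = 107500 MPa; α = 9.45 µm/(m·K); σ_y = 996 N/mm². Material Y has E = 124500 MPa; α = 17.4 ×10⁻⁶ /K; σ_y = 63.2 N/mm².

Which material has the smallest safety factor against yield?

With everything in SI (GPa, ×10⁻⁶/K, MPa):
  material Q: E = 106.0, α = 8.61, σ_y = 245.0 → σ = 180 MPa, n = 1.36
  material J: E = 11.08, α = 4.55, σ_y = 48.70 → σ = 9.93 MPa, n = 4.90
  material S: E = 107.5, α = 9.45, σ_y = 996.0 → σ = 200 MPa, n = 4.98
  material Y: E = 124.5, α = 17.4, σ_y = 63.20 → σ = 427 MPa, n = 0.148
Smallest n: material Y with n = 0.148.

material Y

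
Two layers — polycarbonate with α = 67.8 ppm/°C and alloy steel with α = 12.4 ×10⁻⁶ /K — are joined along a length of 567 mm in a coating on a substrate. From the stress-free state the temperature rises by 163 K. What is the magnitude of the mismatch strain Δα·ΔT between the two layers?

Δα = |67.8 − 12.4|×10⁻⁶/K = 55.4×10⁻⁶/K.
Mismatch strain = Δα·ΔT = 55.4×10⁻⁶ × 163.0 = 9.03×10⁻³.

9.03×10⁻³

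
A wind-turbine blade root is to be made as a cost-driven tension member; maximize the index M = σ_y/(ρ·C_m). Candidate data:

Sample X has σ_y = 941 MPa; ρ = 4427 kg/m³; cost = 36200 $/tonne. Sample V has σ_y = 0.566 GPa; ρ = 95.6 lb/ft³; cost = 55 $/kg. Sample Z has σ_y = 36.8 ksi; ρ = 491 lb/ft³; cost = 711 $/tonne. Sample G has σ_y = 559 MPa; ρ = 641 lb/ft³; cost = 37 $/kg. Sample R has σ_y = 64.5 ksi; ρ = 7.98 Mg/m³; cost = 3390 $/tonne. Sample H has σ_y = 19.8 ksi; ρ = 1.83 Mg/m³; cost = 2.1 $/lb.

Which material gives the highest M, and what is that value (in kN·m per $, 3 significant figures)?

Normalizing units and computing the index:
  sample X: σ_y = 941.0 MPa, ρ = 4427 kg/m³, cost = 36.20 $/kg
  sample V: σ_y = 566.0 MPa, ρ = 1531 kg/m³, cost = 55.00 $/kg
  sample Z: σ_y = 253.7 MPa, ρ = 7865 kg/m³, cost = 0.7110 $/kg
  sample G: σ_y = 559.0 MPa, ρ = 10270 kg/m³, cost = 37.00 $/kg
  sample R: σ_y = 444.7 MPa, ρ = 7980 kg/m³, cost = 3.390 $/kg
  sample H: σ_y = 136.5 MPa, ρ = 1830 kg/m³, cost = 4.630 $/kg
  sample Z: M = 45.4 kN·m per $
  sample R: M = 16.4 kN·m per $
  sample H: M = 16.1 kN·m per $
  sample V: M = 6.72 kN·m per $
  sample X: M = 5.87 kN·m per $
  sample G: M = 1.47 kN·m per $
Sample Z has the largest M.

sample Z, M = 45.4 kN·m per $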